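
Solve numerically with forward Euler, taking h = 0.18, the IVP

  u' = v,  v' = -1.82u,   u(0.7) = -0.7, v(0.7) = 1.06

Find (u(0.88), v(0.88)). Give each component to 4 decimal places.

-0.5092, 1.2893

Euler on (u,v): u_{n+1} = u_n + h·u', v_{n+1} = v_n + h·v'.
0.700000: (-0.700000, 1.060000); f=(1.060000, 1.274000) → (-0.509200, 1.289320)
(u(0.88), v(0.88)) ≈ (-0.5092, 1.2893)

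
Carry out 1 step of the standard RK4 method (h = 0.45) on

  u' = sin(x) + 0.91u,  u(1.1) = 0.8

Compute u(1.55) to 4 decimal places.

1.7374

RK4: k1 = f(x_n, u_n); k2 = f(x_n + h/2, u_n + (h/2)·k1); k3 = f(x_n + h/2, u_n + (h/2)·k2); k4 = f(x_n + h, u_n + h·k3); u_{n+1} = u_n + (h/6)·(k1 + 2k2 + 2k3 + k4).
x=1.100000, u=0.800000:
  k1 = f(1.100000, 0.800000) = 1.619207
  k2 = f(1.325000, 1.164322) = 2.029477
  k3 = f(1.325000, 1.256632) = 2.113479
  k4 = f(1.550000, 1.751066) = 2.593253
  u ← 0.800000 + (0.45/6)·(k1 + 2k2 + 2k3 + k4) = 1.737378
u(1.55) ≈ 1.7374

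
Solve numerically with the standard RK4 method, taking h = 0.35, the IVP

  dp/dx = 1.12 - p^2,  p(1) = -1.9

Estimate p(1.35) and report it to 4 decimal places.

RK4: k1 = f(x_n, p_n); k2 = f(x_n + h/2, p_n + (h/2)·k1); k3 = f(x_n + h/2, p_n + (h/2)·k2); k4 = f(x_n + h, p_n + h·k3); p_{n+1} = p_n + (h/6)·(k1 + 2k2 + 2k3 + k4).
x=1.000000, p=-1.900000:
  k1 = f(1.000000, -1.900000) = -2.490000
  k2 = f(1.175000, -2.335750) = -4.335728
  k3 = f(1.175000, -2.658752) = -5.948964
  k4 = f(1.350000, -3.982138) = -14.737419
  p ← -1.900000 + (0.35/6)·(k1 + 2k2 + 2k3 + k4) = -4.104814
p(1.35) ≈ -4.1048

-4.1048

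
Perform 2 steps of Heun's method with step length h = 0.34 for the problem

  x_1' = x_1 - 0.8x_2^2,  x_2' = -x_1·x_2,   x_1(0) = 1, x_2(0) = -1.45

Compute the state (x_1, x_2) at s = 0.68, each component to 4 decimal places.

Heun on (x_1,x_2): k1 = f(s_n, state_n); k2 = f(s_n + h, state_n + h·k1); state_{n+1} = state_n + (h/2)·(k1 + k2).
0.000000: (1.000000, -1.450000)
  k1 = (-0.682000, 1.450000)
  predictor → (0.768120, -0.957000)
  k2 = (0.035441, 0.735091)
  → (0.890085, -1.078535)
0.340000: (0.890085, -1.078535)
  k1 = (-0.040504, 0.959987)
  predictor → (0.876313, -0.752139)
  k2 = (0.423743, 0.659109)
  → (0.955236, -0.803288)
(x_1(0.68), x_2(0.68)) ≈ (0.9552, -0.8033)

0.9552, -0.8033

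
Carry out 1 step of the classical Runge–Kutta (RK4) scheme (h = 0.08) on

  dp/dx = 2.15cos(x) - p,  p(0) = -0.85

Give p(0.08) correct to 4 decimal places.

-0.6195

RK4: k1 = f(x_n, p_n); k2 = f(x_n + h/2, p_n + (h/2)·k1); k3 = f(x_n + h/2, p_n + (h/2)·k2); k4 = f(x_n + h, p_n + h·k3); p_{n+1} = p_n + (h/6)·(k1 + 2k2 + 2k3 + k4).
x=0.000000, p=-0.850000:
  k1 = f(0.000000, -0.850000) = 3.000000
  k2 = f(0.040000, -0.730000) = 2.878280
  k3 = f(0.040000, -0.734869) = 2.883149
  k4 = f(0.080000, -0.619348) = 2.762472
  p ← -0.850000 + (0.08/6)·(k1 + 2k2 + 2k3 + k4) = -0.619529
p(0.08) ≈ -0.6195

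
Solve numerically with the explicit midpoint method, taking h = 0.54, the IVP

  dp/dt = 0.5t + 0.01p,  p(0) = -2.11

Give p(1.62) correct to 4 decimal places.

Midpoint: k1 = f(t_n, p_n); k2 = f(t_n + h/2, p_n + (h/2)·k1); p_{n+1} = p_n + h·k2.
t=0.000000, p=-2.110000:
  k1 = f(0.000000, -2.110000) = -0.021100
  k2 = f(0.270000, -2.115697) = 0.113843
  p ← -2.110000 + 0.54·0.113843 = -2.048525
t=0.540000, p=-2.048525:
  k1 = f(0.540000, -2.048525) = 0.249515
  k2 = f(0.810000, -1.981156) = 0.385188
  p ← -2.048525 + 0.54·0.385188 = -1.840523
t=1.080000, p=-1.840523:
  k1 = f(1.080000, -1.840523) = 0.521595
  k2 = f(1.350000, -1.699692) = 0.658003
  p ← -1.840523 + 0.54·0.658003 = -1.485201
p(1.62) ≈ -1.4852

-1.4852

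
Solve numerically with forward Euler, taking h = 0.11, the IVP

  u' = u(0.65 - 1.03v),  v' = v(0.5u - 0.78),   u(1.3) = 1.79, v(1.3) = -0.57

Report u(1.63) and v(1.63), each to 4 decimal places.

Euler on (u,v): u_{n+1} = u_n + h·u', v_{n+1} = v_n + h·v'.
1.300000: (1.790000, -0.570000); f=(2.214409, -0.065550) → (2.033585, -0.577210)
1.410000: (2.033585, -0.577210); f=(2.530851, -0.136679) → (2.311979, -0.592245)
1.520000: (2.311979, -0.592245); f=(2.913122, -0.222678) → (2.632422, -0.616740)
(u(1.63), v(1.63)) ≈ (2.6324, -0.6167)

2.6324, -0.6167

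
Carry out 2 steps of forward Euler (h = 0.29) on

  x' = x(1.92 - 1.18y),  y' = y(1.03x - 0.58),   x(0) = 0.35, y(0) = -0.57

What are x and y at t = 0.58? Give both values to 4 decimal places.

1.0665, -0.5417

Euler on (x,y): x_{n+1} = x_n + h·x', y_{n+1} = y_n + h·y'.
0.000000: (0.350000, -0.570000); f=(0.907410, 0.125115) → (0.613149, -0.533717)
0.290000: (0.613149, -0.533717); f=(1.563398, -0.027510) → (1.066534, -0.541694)
(x(0.58), y(0.58)) ≈ (1.0665, -0.5417)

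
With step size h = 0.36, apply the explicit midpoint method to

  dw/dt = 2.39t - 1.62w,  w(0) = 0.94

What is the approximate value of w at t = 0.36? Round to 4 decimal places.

Midpoint: k1 = f(t_n, w_n); k2 = f(t_n + h/2, w_n + (h/2)·k1); w_{n+1} = w_n + h·k2.
t=0.000000, w=0.940000:
  k1 = f(0.000000, 0.940000) = -1.522800
  k2 = f(0.180000, 0.665896) = -0.648552
  w ← 0.940000 + 0.36·(-0.648552) = 0.706521
w(0.36) ≈ 0.7065

0.7065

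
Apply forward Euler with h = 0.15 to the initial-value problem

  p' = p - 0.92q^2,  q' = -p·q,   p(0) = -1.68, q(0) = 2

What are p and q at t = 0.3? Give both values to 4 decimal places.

-3.7219, 3.4370

Euler on (p,q): p_{n+1} = p_n + h·p', q_{n+1} = q_n + h·q'.
0.000000: (-1.680000, 2.000000); f=(-5.360000, 3.360000) → (-2.484000, 2.504000)
0.150000: (-2.484000, 2.504000); f=(-8.252415, 6.219936) → (-3.721862, 3.436990)
(p(0.3), q(0.3)) ≈ (-3.7219, 3.4370)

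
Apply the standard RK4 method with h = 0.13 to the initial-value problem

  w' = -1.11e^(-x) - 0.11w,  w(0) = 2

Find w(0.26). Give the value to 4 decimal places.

1.6932

RK4: k1 = f(x_n, w_n); k2 = f(x_n + h/2, w_n + (h/2)·k1); k3 = f(x_n + h/2, w_n + (h/2)·k2); k4 = f(x_n + h, w_n + h·k3); w_{n+1} = w_n + (h/6)·(k1 + 2k2 + 2k3 + k4).
x=0.000000, w=2.000000:
  k1 = f(0.000000, 2.000000) = -1.330000
  k2 = f(0.065000, 1.913550) = -1.250635
  k3 = f(0.065000, 1.918709) = -1.251203
  k4 = f(0.130000, 1.837344) = -1.176794
  w ← 2.000000 + (0.13/6)·(k1 + 2k2 + 2k3 + k4) = 1.837273
x=0.130000, w=1.837273:
  k1 = f(0.130000, 1.837273) = -1.176786
  k2 = f(0.195000, 1.760782) = -1.107032
  k3 = f(0.195000, 1.765316) = -1.107531
  k4 = f(0.260000, 1.693294) = -1.042130
  w ← 1.837273 + (0.13/6)·(k1 + 2k2 + 2k3 + k4) = 1.693232
w(0.26) ≈ 1.6932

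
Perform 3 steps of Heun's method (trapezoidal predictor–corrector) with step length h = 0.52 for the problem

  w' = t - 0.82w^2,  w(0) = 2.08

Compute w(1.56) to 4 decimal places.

1.2894

Heun: k1 = f(t_n, w_n); k2 = f(t_n + h, w_n + h·k1); w_{n+1} = w_n + (h/2)·(k1 + k2).
t=0.000000, w=2.080000:
  k1 = f(0.000000, 2.080000) = -3.547648
  k2 = f(0.520000, 0.235223) = 0.474629
  w ← 2.080000 + (0.52/2)·(-3.547648 + 0.474629) = 1.281015
t=0.520000, w=1.281015:
  k1 = f(0.520000, 1.281015) = -0.825620
  k2 = f(1.040000, 0.851693) = 0.445188
  w ← 1.281015 + (0.52/2)·(-0.825620 + 0.445188) = 1.182103
t=1.040000, w=1.182103:
  k1 = f(1.040000, 1.182103) = -0.105841
  k2 = f(1.560000, 1.127065) = 0.518373
  w ← 1.182103 + (0.52/2)·(-0.105841 + 0.518373) = 1.289361
w(1.56) ≈ 1.2894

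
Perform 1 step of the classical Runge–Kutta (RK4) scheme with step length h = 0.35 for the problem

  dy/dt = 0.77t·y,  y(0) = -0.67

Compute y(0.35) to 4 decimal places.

-0.7024

RK4: k1 = f(t_n, y_n); k2 = f(t_n + h/2, y_n + (h/2)·k1); k3 = f(t_n + h/2, y_n + (h/2)·k2); k4 = f(t_n + h, y_n + h·k3); y_{n+1} = y_n + (h/6)·(k1 + 2k2 + 2k3 + k4).
t=0.000000, y=-0.670000:
  k1 = f(0.000000, -0.670000) = 0.000000
  k2 = f(0.175000, -0.670000) = -0.090282
  k3 = f(0.175000, -0.685799) = -0.092411
  k4 = f(0.350000, -0.702344) = -0.189282
  y ← -0.670000 + (0.35/6)·(k1 + 2k2 + 2k3 + k4) = -0.702356
y(0.35) ≈ -0.7024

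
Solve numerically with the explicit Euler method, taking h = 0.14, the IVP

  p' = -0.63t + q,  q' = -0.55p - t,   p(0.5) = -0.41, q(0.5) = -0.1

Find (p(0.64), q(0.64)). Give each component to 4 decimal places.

-0.4681, -0.1384

Euler on (p,q): p_{n+1} = p_n + h·p', q_{n+1} = q_n + h·q'.
0.500000: (-0.410000, -0.100000); f=(-0.415000, -0.274500) → (-0.468100, -0.138430)
(p(0.64), q(0.64)) ≈ (-0.4681, -0.1384)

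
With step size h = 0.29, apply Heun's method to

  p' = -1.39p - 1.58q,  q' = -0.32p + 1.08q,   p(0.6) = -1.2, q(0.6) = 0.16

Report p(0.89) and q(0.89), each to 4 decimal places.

-0.9093, 0.3277

Heun on (p,q): k1 = f(x_n, state_n); k2 = f(x_n + h, state_n + h·k1); state_{n+1} = state_n + (h/2)·(k1 + k2).
0.600000: (-1.200000, 0.160000)
  k1 = (1.415200, 0.556800)
  predictor → (-0.789592, 0.321472)
  k2 = (0.589607, 0.599859)
  → (-0.909303, 0.327716)
(p(0.89), q(0.89)) ≈ (-0.9093, 0.3277)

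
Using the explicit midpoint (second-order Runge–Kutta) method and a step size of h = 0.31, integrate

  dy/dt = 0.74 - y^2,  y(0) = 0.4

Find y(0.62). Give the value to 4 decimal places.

0.6645

Midpoint: k1 = f(t_n, y_n); k2 = f(t_n + h/2, y_n + (h/2)·k1); y_{n+1} = y_n + h·k2.
t=0.000000, y=0.400000:
  k1 = f(0.000000, 0.400000) = 0.580000
  k2 = f(0.155000, 0.489900) = 0.499998
  y ← 0.400000 + 0.31·0.499998 = 0.554999
t=0.310000, y=0.554999:
  k1 = f(0.310000, 0.554999) = 0.431976
  k2 = f(0.465000, 0.621956) = 0.353171
  y ← 0.554999 + 0.31·0.353171 = 0.664482
y(0.62) ≈ 0.6645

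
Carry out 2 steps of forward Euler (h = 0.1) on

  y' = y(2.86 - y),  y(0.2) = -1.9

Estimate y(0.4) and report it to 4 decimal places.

Euler: y_{n+1} = y_n + h·f(x_n, y_n).
x=0.200000, y=-1.900000: f=-9.044000 → y ← -1.900000 + 0.1·(-9.044000) = -2.804400
x=0.300000, y=-2.804400: f=-15.885243 → y ← -2.804400 + 0.1·(-15.885243) = -4.392924
y(0.4) ≈ -4.3929

-4.3929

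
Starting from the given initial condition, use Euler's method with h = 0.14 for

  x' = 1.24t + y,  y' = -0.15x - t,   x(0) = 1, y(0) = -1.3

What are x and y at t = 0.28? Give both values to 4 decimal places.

0.6574, -1.3578

Euler on (x,y): x_{n+1} = x_n + h·x', y_{n+1} = y_n + h·y'.
0.000000: (1.000000, -1.300000); f=(-1.300000, -0.150000) → (0.818000, -1.321000)
0.140000: (0.818000, -1.321000); f=(-1.147400, -0.262700) → (0.657364, -1.357778)
(x(0.28), y(0.28)) ≈ (0.6574, -1.3578)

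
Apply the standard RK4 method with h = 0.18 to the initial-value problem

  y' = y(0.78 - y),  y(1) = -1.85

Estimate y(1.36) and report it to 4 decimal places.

RK4: k1 = f(t_n, y_n); k2 = f(t_n + h/2, y_n + (h/2)·k1); k3 = f(t_n + h/2, y_n + (h/2)·k2); k4 = f(t_n + h, y_n + h·k3); y_{n+1} = y_n + (h/6)·(k1 + 2k2 + 2k3 + k4).
t=1.000000, y=-1.850000:
  k1 = f(1.000000, -1.850000) = -4.865500
  k2 = f(1.090000, -2.287895) = -7.019022
  k3 = f(1.090000, -2.481712) = -8.094630
  k4 = f(1.180000, -3.307033) = -13.515955
  y ← -1.850000 + (0.18/6)·(k1 + 2k2 + 2k3 + k4) = -3.308263
t=1.180000, y=-3.308263:
  k1 = f(1.180000, -3.308263) = -13.525047
  k2 = f(1.270000, -4.525517) = -24.010207
  k3 = f(1.270000, -5.469181) = -34.177906
  k4 = f(1.360000, -9.460286) = -96.876032
  y ← -3.308263 + (0.18/6)·(k1 + 2k2 + 2k3 + k4) = -10.111582
y(1.36) ≈ -10.1116

-10.1116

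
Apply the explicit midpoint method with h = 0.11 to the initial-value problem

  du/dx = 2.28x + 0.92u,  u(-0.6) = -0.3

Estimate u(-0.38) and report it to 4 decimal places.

Midpoint: k1 = f(x_n, u_n); k2 = f(x_n + h/2, u_n + (h/2)·k1); u_{n+1} = u_n + h·k2.
x=-0.600000, u=-0.300000:
  k1 = f(-0.600000, -0.300000) = -1.644000
  k2 = f(-0.545000, -0.390420) = -1.601786
  u ← -0.300000 + 0.11·(-1.601786) = -0.476197
x=-0.490000, u=-0.476197:
  k1 = f(-0.490000, -0.476197) = -1.555301
  k2 = f(-0.435000, -0.561738) = -1.508599
  u ← -0.476197 + 0.11·(-1.508599) = -0.642142
u(-0.38) ≈ -0.6421

-0.6421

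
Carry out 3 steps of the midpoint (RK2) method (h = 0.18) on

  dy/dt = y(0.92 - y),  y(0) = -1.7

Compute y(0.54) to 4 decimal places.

Midpoint: k1 = f(t_n, y_n); k2 = f(t_n + h/2, y_n + (h/2)·k1); y_{n+1} = y_n + h·k2.
t=0.000000, y=-1.700000:
  k1 = f(0.000000, -1.700000) = -4.454000
  k2 = f(0.090000, -2.100860) = -6.346404
  y ← -1.700000 + 0.18·(-6.346404) = -2.842353
t=0.180000, y=-2.842353:
  k1 = f(0.180000, -2.842353) = -10.693933
  k2 = f(0.270000, -3.804807) = -17.976976
  y ← -2.842353 + 0.18·(-17.976976) = -6.078208
t=0.360000, y=-6.078208:
  k1 = f(0.360000, -6.078208) = -42.536570
  k2 = f(0.450000, -9.906500) = -107.252717
  y ← -6.078208 + 0.18·(-107.252717) = -25.383697
y(0.54) ≈ -25.3837

-25.3837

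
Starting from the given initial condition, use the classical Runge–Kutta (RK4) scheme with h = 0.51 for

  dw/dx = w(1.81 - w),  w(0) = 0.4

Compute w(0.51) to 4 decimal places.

0.7537

RK4: k1 = f(x_n, w_n); k2 = f(x_n + h/2, w_n + (h/2)·k1); k3 = f(x_n + h/2, w_n + (h/2)·k2); k4 = f(x_n + h, w_n + h·k3); w_{n+1} = w_n + (h/6)·(k1 + 2k2 + 2k3 + k4).
x=0.000000, w=0.400000:
  k1 = f(0.000000, 0.400000) = 0.564000
  k2 = f(0.255000, 0.543820) = 0.688574
  k3 = f(0.255000, 0.575586) = 0.710512
  k4 = f(0.510000, 0.762361) = 0.798679
  w ← 0.400000 + (0.51/6)·(k1 + 2k2 + 2k3 + k4) = 0.753672
w(0.51) ≈ 0.7537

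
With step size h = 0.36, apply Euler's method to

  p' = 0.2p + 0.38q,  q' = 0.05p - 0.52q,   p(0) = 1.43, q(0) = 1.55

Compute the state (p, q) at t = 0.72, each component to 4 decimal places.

2.0465, 1.0763

Euler on (p,q): p_{n+1} = p_n + h·p', q_{n+1} = q_n + h·q'.
0.000000: (1.430000, 1.550000); f=(0.875000, -0.734500) → (1.745000, 1.285580)
0.360000: (1.745000, 1.285580); f=(0.837520, -0.581252) → (2.046507, 1.076329)
(p(0.72), q(0.72)) ≈ (2.0465, 1.0763)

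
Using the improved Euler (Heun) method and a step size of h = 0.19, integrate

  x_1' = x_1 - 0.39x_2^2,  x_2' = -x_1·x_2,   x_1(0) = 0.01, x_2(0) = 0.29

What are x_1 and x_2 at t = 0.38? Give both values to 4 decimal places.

Heun on (x_1,x_2): k1 = f(t_n, state_n); k2 = f(t_n + h, state_n + h·k1); state_{n+1} = state_n + (h/2)·(k1 + k2).
0.000000: (0.010000, 0.290000)
  k1 = (-0.022799, -0.002900)
  predictor → (0.005668, 0.289449)
  k2 = (-0.027006, -0.001641)
  → (0.005268, 0.289569)
0.190000: (0.005268, 0.289569)
  k1 = (-0.027433, -0.001526)
  predictor → (0.000056, 0.289279)
  k2 = (-0.032580, -0.000016)
  → (-0.000433, 0.289422)
(x_1(0.38), x_2(0.38)) ≈ (-0.0004, 0.2894)

-0.0004, 0.2894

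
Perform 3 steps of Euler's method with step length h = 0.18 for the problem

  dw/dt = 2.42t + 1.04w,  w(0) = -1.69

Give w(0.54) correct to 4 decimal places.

Euler: w_{n+1} = w_n + h·f(t_n, w_n).
t=0.000000, w=-1.690000: f=-1.757600 → w ← -1.690000 + 0.18·(-1.757600) = -2.006368
t=0.180000, w=-2.006368: f=-1.651023 → w ← -2.006368 + 0.18·(-1.651023) = -2.303552
t=0.360000, w=-2.303552: f=-1.524494 → w ← -2.303552 + 0.18·(-1.524494) = -2.577961
w(0.54) ≈ -2.5780

-2.5780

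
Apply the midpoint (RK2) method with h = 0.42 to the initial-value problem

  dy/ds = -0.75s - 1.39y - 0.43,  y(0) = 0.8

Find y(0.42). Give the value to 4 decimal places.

Midpoint: k1 = f(s_n, y_n); k2 = f(s_n + h/2, y_n + (h/2)·k1); y_{n+1} = y_n + h·k2.
s=0.000000, y=0.800000:
  k1 = f(0.000000, 0.800000) = -1.542000
  k2 = f(0.210000, 0.476180) = -1.249390
  y ← 0.800000 + 0.42·(-1.249390) = 0.275256
y(0.42) ≈ 0.2753

0.2753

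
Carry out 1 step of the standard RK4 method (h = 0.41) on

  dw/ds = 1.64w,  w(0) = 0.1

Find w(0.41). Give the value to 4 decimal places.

RK4: k1 = f(s_n, w_n); k2 = f(s_n + h/2, w_n + (h/2)·k1); k3 = f(s_n + h/2, w_n + (h/2)·k2); k4 = f(s_n + h, w_n + h·k3); w_{n+1} = w_n + (h/6)·(k1 + 2k2 + 2k3 + k4).
s=0.000000, w=0.100000:
  k1 = f(0.000000, 0.100000) = 0.164000
  k2 = f(0.205000, 0.133620) = 0.219137
  k3 = f(0.205000, 0.144923) = 0.237674
  k4 = f(0.410000, 0.197446) = 0.323812
  w ← 0.100000 + (0.41/6)·(k1 + 2k2 + 2k3 + k4) = 0.195765
w(0.41) ≈ 0.1958

0.1958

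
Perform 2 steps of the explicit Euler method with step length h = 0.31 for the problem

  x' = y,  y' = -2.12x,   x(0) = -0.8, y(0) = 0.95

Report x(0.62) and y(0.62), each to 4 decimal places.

Euler on (x,y): x_{n+1} = x_n + h·x', y_{n+1} = y_n + h·y'.
0.000000: (-0.800000, 0.950000); f=(0.950000, 1.696000) → (-0.505500, 1.475760)
0.310000: (-0.505500, 1.475760); f=(1.475760, 1.071660) → (-0.048014, 1.807975)
(x(0.62), y(0.62)) ≈ (-0.0480, 1.8080)

-0.0480, 1.8080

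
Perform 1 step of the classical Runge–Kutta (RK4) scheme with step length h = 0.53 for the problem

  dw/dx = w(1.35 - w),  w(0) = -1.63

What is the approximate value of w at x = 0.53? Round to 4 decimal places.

RK4: k1 = f(x_n, w_n); k2 = f(x_n + h/2, w_n + (h/2)·k1); k3 = f(x_n + h/2, w_n + (h/2)·k2); k4 = f(x_n + h, w_n + h·k3); w_{n+1} = w_n + (h/6)·(k1 + 2k2 + 2k3 + k4).
x=0.000000, w=-1.630000:
  k1 = f(0.000000, -1.630000) = -4.857400
  k2 = f(0.265000, -2.917211) = -12.448355
  k3 = f(0.265000, -4.928814) = -30.947107
  k4 = f(0.530000, -18.031967) = -349.494974
  w ← -1.630000 + (0.53/6)·(k1 + 2k2 + 2k3 + k4) = -40.597658
w(0.53) ≈ -40.5977

-40.5977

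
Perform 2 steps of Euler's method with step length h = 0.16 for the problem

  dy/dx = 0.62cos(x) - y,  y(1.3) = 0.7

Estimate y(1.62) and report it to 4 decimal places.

Euler: y_{n+1} = y_n + h·f(x_n, y_n).
x=1.300000, y=0.700000: f=-0.534151 → y ← 0.700000 + 0.16·(-0.534151) = 0.614536
x=1.460000, y=0.614536: f=-0.545983 → y ← 0.614536 + 0.16·(-0.545983) = 0.527179
y(1.62) ≈ 0.5272

0.5272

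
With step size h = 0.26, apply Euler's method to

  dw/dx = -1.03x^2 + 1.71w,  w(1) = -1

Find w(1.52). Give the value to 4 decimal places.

-2.8989

Euler: w_{n+1} = w_n + h·f(x_n, w_n).
x=1.000000, w=-1.000000: f=-2.740000 → w ← -1.000000 + 0.26·(-2.740000) = -1.712400
x=1.260000, w=-1.712400: f=-4.563432 → w ← -1.712400 + 0.26·(-4.563432) = -2.898892
w(1.52) ≈ -2.8989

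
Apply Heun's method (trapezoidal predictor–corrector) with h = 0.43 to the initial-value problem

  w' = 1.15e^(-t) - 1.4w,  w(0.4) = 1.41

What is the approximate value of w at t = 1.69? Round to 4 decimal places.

0.4713

Heun: k1 = f(t_n, w_n); k2 = f(t_n + h, w_n + h·k1); w_{n+1} = w_n + (h/2)·(k1 + k2).
t=0.400000, w=1.410000:
  k1 = f(0.400000, 1.410000) = -1.203132
  k2 = f(0.830000, 0.892653) = -0.748258
  w ← 1.410000 + (0.43/2)·(-1.203132 + (-0.748258)) = 0.990451
t=0.830000, w=0.990451:
  k1 = f(0.830000, 0.990451) = -0.885175
  k2 = f(1.260000, 0.609826) = -0.527554
  w ← 0.990451 + (0.43/2)·(-0.885175 + (-0.527554)) = 0.686714
t=1.260000, w=0.686714:
  k1 = f(1.260000, 0.686714) = -0.635198
  k2 = f(1.690000, 0.413579) = -0.366814
  w ← 0.686714 + (0.43/2)·(-0.635198 + (-0.366814)) = 0.471282
w(1.69) ≈ 0.4713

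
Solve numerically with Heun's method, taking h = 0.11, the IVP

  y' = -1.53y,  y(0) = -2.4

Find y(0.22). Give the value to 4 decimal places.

-1.7172

Heun: k1 = f(x_n, y_n); k2 = f(x_n + h, y_n + h·k1); y_{n+1} = y_n + (h/2)·(k1 + k2).
x=0.000000, y=-2.400000:
  k1 = f(0.000000, -2.400000) = 3.672000
  k2 = f(0.110000, -1.996080) = 3.054002
  y ← -2.400000 + (0.11/2)·(3.672000 + 3.054002) = -2.030070
x=0.110000, y=-2.030070:
  k1 = f(0.110000, -2.030070) = 3.106007
  k2 = f(0.220000, -1.688409) = 2.583266
  y ← -2.030070 + (0.11/2)·(3.106007 + 2.583266) = -1.717160
y(0.22) ≈ -1.7172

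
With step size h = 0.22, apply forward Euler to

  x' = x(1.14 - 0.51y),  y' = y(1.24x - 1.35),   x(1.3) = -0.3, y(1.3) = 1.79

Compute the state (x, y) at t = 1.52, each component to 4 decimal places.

-0.3150, 1.1119

Euler on (x,y): x_{n+1} = x_n + h·x', y_{n+1} = y_n + h·y'.
1.300000: (-0.300000, 1.790000); f=(-0.068130, -3.082380) → (-0.314989, 1.111876)
(x(1.52), y(1.52)) ≈ (-0.3150, 1.1119)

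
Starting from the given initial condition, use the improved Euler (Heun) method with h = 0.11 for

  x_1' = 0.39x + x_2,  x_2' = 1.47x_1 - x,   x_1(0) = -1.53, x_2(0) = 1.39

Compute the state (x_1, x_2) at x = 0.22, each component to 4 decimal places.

Heun on (x_1,x_2): k1 = f(x_n, state_n); k2 = f(x_n + h, state_n + h·k1); state_{n+1} = state_n + (h/2)·(k1 + k2).
0.000000: (-1.530000, 1.390000)
  k1 = (1.390000, -2.249100)
  predictor → (-1.377100, 1.142599)
  k2 = (1.185499, -2.134337)
  → (-1.388348, 1.148911)
0.110000: (-1.388348, 1.148911)
  k1 = (1.191811, -2.150871)
  predictor → (-1.257248, 0.912315)
  k2 = (0.998115, -2.068155)
  → (-1.267902, 0.916865)
(x_1(0.22), x_2(0.22)) ≈ (-1.2679, 0.9169)

-1.2679, 0.9169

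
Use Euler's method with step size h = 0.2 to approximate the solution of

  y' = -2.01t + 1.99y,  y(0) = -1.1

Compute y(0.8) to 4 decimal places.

-4.8248

Euler: y_{n+1} = y_n + h·f(t_n, y_n).
t=0.000000, y=-1.100000: f=-2.189000 → y ← -1.100000 + 0.2·(-2.189000) = -1.537800
t=0.200000, y=-1.537800: f=-3.462222 → y ← -1.537800 + 0.2·(-3.462222) = -2.230244
t=0.400000, y=-2.230244: f=-5.242186 → y ← -2.230244 + 0.2·(-5.242186) = -3.278682
t=0.600000, y=-3.278682: f=-7.730577 → y ← -3.278682 + 0.2·(-7.730577) = -4.824797
y(0.8) ≈ -4.8248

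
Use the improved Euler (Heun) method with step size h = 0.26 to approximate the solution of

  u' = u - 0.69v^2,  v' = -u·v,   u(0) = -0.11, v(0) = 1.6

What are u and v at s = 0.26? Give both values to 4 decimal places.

Heun on (u,v): k1 = f(s_n, state_n); k2 = f(s_n + h, state_n + h·k1); state_{n+1} = state_n + (h/2)·(k1 + k2).
0.000000: (-0.110000, 1.600000)
  k1 = (-1.876400, 0.176000)
  predictor → (-0.597864, 1.645760)
  k2 = (-2.466747, 0.983941)
  → (-0.674609, 1.750792)
(u(0.26), v(0.26)) ≈ (-0.6746, 1.7508)

-0.6746, 1.7508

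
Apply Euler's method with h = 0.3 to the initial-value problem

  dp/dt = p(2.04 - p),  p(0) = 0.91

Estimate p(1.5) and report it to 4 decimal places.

1.9825

Euler: p_{n+1} = p_n + h·f(t_n, p_n).
t=0.000000, p=0.910000: f=1.028300 → p ← 0.910000 + 0.3·1.028300 = 1.218490
t=0.300000, p=1.218490: f=1.001002 → p ← 1.218490 + 0.3·1.001002 = 1.518791
t=0.600000, p=1.518791: f=0.791608 → p ← 1.518791 + 0.3·0.791608 = 1.756273
t=0.900000, p=1.756273: f=0.498302 → p ← 1.756273 + 0.3·0.498302 = 1.905764
t=1.200000, p=1.905764: f=0.255823 → p ← 1.905764 + 0.3·0.255823 = 1.982510
p(1.5) ≈ 1.9825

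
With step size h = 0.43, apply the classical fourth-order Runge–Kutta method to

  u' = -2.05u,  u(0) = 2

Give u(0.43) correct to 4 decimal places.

RK4: k1 = f(t_n, u_n); k2 = f(t_n + h/2, u_n + (h/2)·k1); k3 = f(t_n + h/2, u_n + (h/2)·k2); k4 = f(t_n + h, u_n + h·k3); u_{n+1} = u_n + (h/6)·(k1 + 2k2 + 2k3 + k4).
t=0.000000, u=2.000000:
  k1 = f(0.000000, 2.000000) = -4.100000
  k2 = f(0.215000, 1.118500) = -2.292925
  k3 = f(0.215000, 1.507021) = -3.089393
  k4 = f(0.430000, 0.671561) = -1.376700
  u ← 2.000000 + (0.43/6)·(k1 + 2k2 + 2k3 + k4) = 0.836038
u(0.43) ≈ 0.8360

0.8360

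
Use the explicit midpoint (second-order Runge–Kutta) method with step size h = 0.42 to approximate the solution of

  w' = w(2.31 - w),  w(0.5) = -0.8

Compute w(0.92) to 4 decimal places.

Midpoint: k1 = f(t_n, w_n); k2 = f(t_n + h/2, w_n + (h/2)·k1); w_{n+1} = w_n + h·k2.
t=0.500000, w=-0.800000:
  k1 = f(0.500000, -0.800000) = -2.488000
  k2 = f(0.710000, -1.322480) = -4.803882
  w ← -0.800000 + 0.42·(-4.803882) = -2.817631
w(0.92) ≈ -2.8176

-2.8176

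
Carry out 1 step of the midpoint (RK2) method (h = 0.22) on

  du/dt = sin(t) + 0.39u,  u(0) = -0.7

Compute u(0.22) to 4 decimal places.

Midpoint: k1 = f(t_n, u_n); k2 = f(t_n + h/2, u_n + (h/2)·k1); u_{n+1} = u_n + h·k2.
t=0.000000, u=-0.700000:
  k1 = f(0.000000, -0.700000) = -0.273000
  k2 = f(0.110000, -0.730030) = -0.174933
  u ← -0.700000 + 0.22·(-0.174933) = -0.738485
u(0.22) ≈ -0.7385

-0.7385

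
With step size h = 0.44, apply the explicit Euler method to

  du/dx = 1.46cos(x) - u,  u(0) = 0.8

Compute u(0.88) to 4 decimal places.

Euler: u_{n+1} = u_n + h·f(x_n, u_n).
x=0.000000, u=0.800000: f=0.660000 → u ← 0.800000 + 0.44·0.660000 = 1.090400
x=0.440000, u=1.090400: f=0.230537 → u ← 1.090400 + 0.44·0.230537 = 1.191836
u(0.88) ≈ 1.1918

1.1918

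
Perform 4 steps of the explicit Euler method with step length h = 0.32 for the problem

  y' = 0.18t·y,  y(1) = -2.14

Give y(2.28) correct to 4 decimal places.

Euler: y_{n+1} = y_n + h·f(t_n, y_n).
t=1.000000, y=-2.140000: f=-0.385200 → y ← -2.140000 + 0.32·(-0.385200) = -2.263264
t=1.320000, y=-2.263264: f=-0.537752 → y ← -2.263264 + 0.32·(-0.537752) = -2.435344
t=1.640000, y=-2.435344: f=-0.718914 → y ← -2.435344 + 0.32·(-0.718914) = -2.665397
t=1.960000, y=-2.665397: f=-0.940352 → y ← -2.665397 + 0.32·(-0.940352) = -2.966310
y(2.28) ≈ -2.9663

-2.9663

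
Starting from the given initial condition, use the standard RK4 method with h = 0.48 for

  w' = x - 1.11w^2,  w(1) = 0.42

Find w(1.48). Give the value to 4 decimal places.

RK4: k1 = f(x_n, w_n); k2 = f(x_n + h/2, w_n + (h/2)·k1); k3 = f(x_n + h/2, w_n + (h/2)·k2); k4 = f(x_n + h, w_n + h·k3); w_{n+1} = w_n + (h/6)·(k1 + 2k2 + 2k3 + k4).
x=1.000000, w=0.420000:
  k1 = f(1.000000, 0.420000) = 0.804196
  k2 = f(1.240000, 0.613007) = 0.822887
  k3 = f(1.240000, 0.617493) = 0.816760
  k4 = f(1.480000, 0.812045) = 0.748048
  w ← 0.420000 + (0.48/6)·(k1 + 2k2 + 2k3 + k4) = 0.806523
w(1.48) ≈ 0.8065

0.8065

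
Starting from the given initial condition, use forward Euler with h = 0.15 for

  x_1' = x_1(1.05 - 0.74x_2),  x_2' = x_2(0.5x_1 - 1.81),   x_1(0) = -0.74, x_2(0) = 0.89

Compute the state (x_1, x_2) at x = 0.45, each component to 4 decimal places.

-0.9513, 0.2665

Euler on (x_1,x_2): x_1_{n+1} = x_1_n + h·x_1', x_2_{n+1} = x_2_n + h·x_2'.
0.000000: (-0.740000, 0.890000); f=(-0.289636, -1.940200) → (-0.783445, 0.598970)
0.150000: (-0.783445, 0.598970); f=(-0.475365, -1.318766) → (-0.854750, 0.401155)
0.300000: (-0.854750, 0.401155); f=(-0.643751, -0.897534) → (-0.951313, 0.266525)
(x_1(0.45), x_2(0.45)) ≈ (-0.9513, 0.2665)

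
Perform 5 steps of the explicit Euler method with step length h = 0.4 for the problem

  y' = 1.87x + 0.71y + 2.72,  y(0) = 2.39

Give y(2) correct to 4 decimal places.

21.8495

Euler: y_{n+1} = y_n + h·f(x_n, y_n).
x=0.000000, y=2.390000: f=4.416900 → y ← 2.390000 + 0.4·4.416900 = 4.156760
x=0.400000, y=4.156760: f=6.419300 → y ← 4.156760 + 0.4·6.419300 = 6.724480
x=0.800000, y=6.724480: f=8.990381 → y ← 6.724480 + 0.4·8.990381 = 10.320632
x=1.200000, y=10.320632: f=12.291649 → y ← 10.320632 + 0.4·12.291649 = 15.237292
x=1.600000, y=15.237292: f=16.530477 → y ← 15.237292 + 0.4·16.530477 = 21.849482
y(2) ≈ 21.8495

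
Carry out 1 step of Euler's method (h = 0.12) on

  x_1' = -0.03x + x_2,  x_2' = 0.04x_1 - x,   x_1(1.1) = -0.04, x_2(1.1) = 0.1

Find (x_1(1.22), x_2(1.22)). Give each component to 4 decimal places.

Euler on (x_1,x_2): x_1_{n+1} = x_1_n + h·x_1', x_2_{n+1} = x_2_n + h·x_2'.
1.100000: (-0.040000, 0.100000); f=(0.067000, -1.101600) → (-0.031960, -0.032192)
(x_1(1.22), x_2(1.22)) ≈ (-0.0320, -0.0322)

-0.0320, -0.0322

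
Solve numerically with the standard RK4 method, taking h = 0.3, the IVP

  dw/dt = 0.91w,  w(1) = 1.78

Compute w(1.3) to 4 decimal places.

RK4: k1 = f(t_n, w_n); k2 = f(t_n + h/2, w_n + (h/2)·k1); k3 = f(t_n + h/2, w_n + (h/2)·k2); k4 = f(t_n + h, w_n + h·k3); w_{n+1} = w_n + (h/6)·(k1 + 2k2 + 2k3 + k4).
t=1.000000, w=1.780000:
  k1 = f(1.000000, 1.780000) = 1.619800
  k2 = f(1.150000, 2.022970) = 1.840903
  k3 = f(1.150000, 2.056135) = 1.871083
  k4 = f(1.300000, 2.341325) = 2.130606
  w ← 1.780000 + (0.3/6)·(k1 + 2k2 + 2k3 + k4) = 2.338719
w(1.3) ≈ 2.3387

2.3387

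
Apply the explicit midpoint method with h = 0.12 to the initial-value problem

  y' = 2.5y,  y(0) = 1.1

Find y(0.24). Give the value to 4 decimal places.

Midpoint: k1 = f(t_n, y_n); k2 = f(t_n + h/2, y_n + (h/2)·k1); y_{n+1} = y_n + h·k2.
t=0.000000, y=1.100000:
  k1 = f(0.000000, 1.100000) = 2.750000
  k2 = f(0.060000, 1.265000) = 3.162500
  y ← 1.100000 + 0.12·3.162500 = 1.479500
t=0.120000, y=1.479500:
  k1 = f(0.120000, 1.479500) = 3.698750
  k2 = f(0.180000, 1.701425) = 4.253563
  y ← 1.479500 + 0.12·4.253563 = 1.989928
y(0.24) ≈ 1.9899

1.9899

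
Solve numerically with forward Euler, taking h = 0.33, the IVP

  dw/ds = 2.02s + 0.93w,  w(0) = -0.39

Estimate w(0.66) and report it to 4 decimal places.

Euler: w_{n+1} = w_n + h·f(s_n, w_n).
s=0.000000, w=-0.390000: f=-0.362700 → w ← -0.390000 + 0.33·(-0.362700) = -0.509691
s=0.330000, w=-0.509691: f=0.192587 → w ← -0.509691 + 0.33·0.192587 = -0.446137
w(0.66) ≈ -0.4461

-0.4461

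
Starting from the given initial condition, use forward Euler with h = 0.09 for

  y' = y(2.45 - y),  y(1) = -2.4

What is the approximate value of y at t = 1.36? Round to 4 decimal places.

-18.1269

Euler: y_{n+1} = y_n + h·f(t_n, y_n).
t=1.000000, y=-2.400000: f=-11.640000 → y ← -2.400000 + 0.09·(-11.640000) = -3.447600
t=1.090000, y=-3.447600: f=-20.332566 → y ← -3.447600 + 0.09·(-20.332566) = -5.277531
t=1.180000, y=-5.277531: f=-40.782283 → y ← -5.277531 + 0.09·(-40.782283) = -8.947936
t=1.270000, y=-8.947936: f=-101.988010 → y ← -8.947936 + 0.09·(-101.988010) = -18.126857
y(1.36) ≈ -18.1269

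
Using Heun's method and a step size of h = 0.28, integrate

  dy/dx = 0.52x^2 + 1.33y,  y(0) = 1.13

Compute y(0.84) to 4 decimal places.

3.5252

Heun: k1 = f(x_n, y_n); k2 = f(x_n + h, y_n + h·k1); y_{n+1} = y_n + (h/2)·(k1 + k2).
x=0.000000, y=1.130000:
  k1 = f(0.000000, 1.130000) = 1.502900
  k2 = f(0.280000, 1.550812) = 2.103348
  y ← 1.130000 + (0.28/2)·(1.502900 + 2.103348) = 1.634875
x=0.280000, y=1.634875:
  k1 = f(0.280000, 1.634875) = 2.215151
  k2 = f(0.560000, 2.255117) = 3.162378
  y ← 1.634875 + (0.28/2)·(2.215151 + 3.162378) = 2.387729
x=0.560000, y=2.387729:
  k1 = f(0.560000, 2.387729) = 3.338751
  k2 = f(0.840000, 3.322579) = 4.785942
  y ← 2.387729 + (0.28/2)·(3.338751 + 4.785942) = 3.525186
y(0.84) ≈ 3.5252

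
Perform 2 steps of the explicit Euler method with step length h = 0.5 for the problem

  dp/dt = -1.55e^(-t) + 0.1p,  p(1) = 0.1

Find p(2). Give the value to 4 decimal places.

-0.3620

Euler: p_{n+1} = p_n + h·f(t_n, p_n).
t=1.000000, p=0.100000: f=-0.560213 → p ← 0.100000 + 0.5·(-0.560213) = -0.180107
t=1.500000, p=-0.180107: f=-0.363862 → p ← -0.180107 + 0.5·(-0.363862) = -0.362038
p(2) ≈ -0.3620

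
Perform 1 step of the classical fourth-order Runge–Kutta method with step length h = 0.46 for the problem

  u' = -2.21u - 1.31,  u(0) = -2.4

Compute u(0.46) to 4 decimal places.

RK4: k1 = f(s_n, u_n); k2 = f(s_n + h/2, u_n + (h/2)·k1); k3 = f(s_n + h/2, u_n + (h/2)·k2); k4 = f(s_n + h, u_n + h·k3); u_{n+1} = u_n + (h/6)·(k1 + 2k2 + 2k3 + k4).
s=0.000000, u=-2.400000:
  k1 = f(0.000000, -2.400000) = 3.994000
  k2 = f(0.230000, -1.481380) = 1.963850
  k3 = f(0.230000, -1.948315) = 2.995775
  k4 = f(0.460000, -1.021943) = 0.948495
  u ← -2.400000 + (0.46/6)·(k1 + 2k2 + 2k3 + k4) = -1.260600
u(0.46) ≈ -1.2606

-1.2606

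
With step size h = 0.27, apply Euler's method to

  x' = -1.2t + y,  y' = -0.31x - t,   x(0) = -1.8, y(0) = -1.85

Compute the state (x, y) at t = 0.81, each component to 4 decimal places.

Euler on (x,y): x_{n+1} = x_n + h·x', y_{n+1} = y_n + h·y'.
0.000000: (-1.800000, -1.850000); f=(-1.850000, 0.558000) → (-2.299500, -1.699340)
0.270000: (-2.299500, -1.699340); f=(-2.023340, 0.442845) → (-2.845802, -1.579772)
0.540000: (-2.845802, -1.579772); f=(-2.227772, 0.342199) → (-3.447300, -1.487378)
(x(0.81), y(0.81)) ≈ (-3.4473, -1.4874)

-3.4473, -1.4874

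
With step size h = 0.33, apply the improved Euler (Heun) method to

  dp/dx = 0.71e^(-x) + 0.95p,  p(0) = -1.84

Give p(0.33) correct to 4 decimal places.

Heun: k1 = f(x_n, p_n); k2 = f(x_n + h, p_n + h·k1); p_{n+1} = p_n + (h/2)·(k1 + k2).
x=0.000000, p=-1.840000:
  k1 = f(0.000000, -1.840000) = -1.038000
  k2 = f(0.330000, -2.182540) = -1.562977
  p ← -1.840000 + (0.33/2)·(-1.038000 + (-1.562977)) = -2.269161
p(0.33) ≈ -2.2692

-2.2692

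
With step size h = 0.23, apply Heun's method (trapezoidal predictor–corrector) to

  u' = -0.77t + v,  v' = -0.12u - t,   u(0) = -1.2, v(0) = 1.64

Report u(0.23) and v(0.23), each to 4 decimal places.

Heun on (u,v): k1 = f(t_n, state_n); k2 = f(t_n + h, state_n + h·k1); state_{n+1} = state_n + (h/2)·(k1 + k2).
0.000000: (-1.200000, 1.640000)
  k1 = (1.640000, 0.144000)
  predictor → (-0.822800, 1.673120)
  k2 = (1.496020, -0.131264)
  → (-0.839358, 1.641465)
(u(0.23), v(0.23)) ≈ (-0.8394, 1.6415)

-0.8394, 1.6415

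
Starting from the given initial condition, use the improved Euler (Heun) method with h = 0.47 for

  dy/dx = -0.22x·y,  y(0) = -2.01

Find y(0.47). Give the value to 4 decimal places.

-1.9612

Heun: k1 = f(x_n, y_n); k2 = f(x_n + h, y_n + h·k1); y_{n+1} = y_n + (h/2)·(k1 + k2).
x=0.000000, y=-2.010000:
  k1 = f(0.000000, -2.010000) = 0.000000
  k2 = f(0.470000, -2.010000) = 0.207834
  y ← -2.010000 + (0.47/2)·(0.000000 + 0.207834) = -1.961159
y(0.47) ≈ -1.9612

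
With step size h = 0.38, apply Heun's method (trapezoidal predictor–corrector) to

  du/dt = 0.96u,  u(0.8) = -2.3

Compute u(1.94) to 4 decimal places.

Heun: k1 = f(t_n, u_n); k2 = f(t_n + h, u_n + h·k1); u_{n+1} = u_n + (h/2)·(k1 + k2).
t=0.800000, u=-2.300000:
  k1 = f(0.800000, -2.300000) = -2.208000
  k2 = f(1.180000, -3.139040) = -3.013478
  u ← -2.300000 + (0.38/2)·(-2.208000 + (-3.013478)) = -3.292081
t=1.180000, u=-3.292081:
  k1 = f(1.180000, -3.292081) = -3.160398
  k2 = f(1.560000, -4.493032) = -4.313311
  u ← -3.292081 + (0.38/2)·(-3.160398 + (-4.313311)) = -4.712085
t=1.560000, u=-4.712085:
  k1 = f(1.560000, -4.712085) = -4.523602
  k2 = f(1.940000, -6.431054) = -6.173812
  u ← -4.712085 + (0.38/2)·(-4.523602 + (-6.173812)) = -6.744594
u(1.94) ≈ -6.7446

-6.7446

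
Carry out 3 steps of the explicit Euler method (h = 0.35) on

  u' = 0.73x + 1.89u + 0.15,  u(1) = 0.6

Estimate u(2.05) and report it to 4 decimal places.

4.7495

Euler: u_{n+1} = u_n + h·f(x_n, u_n).
x=1.000000, u=0.600000: f=2.014000 → u ← 0.600000 + 0.35·2.014000 = 1.304900
x=1.350000, u=1.304900: f=3.601761 → u ← 1.304900 + 0.35·3.601761 = 2.565516
x=1.700000, u=2.565516: f=6.239826 → u ← 2.565516 + 0.35·6.239826 = 4.749455
u(2.05) ≈ 4.7495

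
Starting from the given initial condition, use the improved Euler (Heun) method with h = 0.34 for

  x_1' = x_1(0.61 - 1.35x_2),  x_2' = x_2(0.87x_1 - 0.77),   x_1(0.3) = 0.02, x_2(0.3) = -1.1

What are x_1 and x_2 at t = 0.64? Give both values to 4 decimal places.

Heun on (x_1,x_2): k1 = f(t_n, state_n); k2 = f(t_n + h, state_n + h·k1); state_{n+1} = state_n + (h/2)·(k1 + k2).
0.300000: (0.020000, -1.100000)
  k1 = (0.041900, 0.827860)
  predictor → (0.034246, -0.818528)
  k2 = (0.058732, 0.605879)
  → (0.037107, -0.856264)
(x_1(0.64), x_2(0.64)) ≈ (0.0371, -0.8563)

0.0371, -0.8563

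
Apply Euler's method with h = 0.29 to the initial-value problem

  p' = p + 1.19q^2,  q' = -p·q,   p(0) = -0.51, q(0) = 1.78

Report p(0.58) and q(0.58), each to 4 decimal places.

Euler on (p,q): p_{n+1} = p_n + h·p', q_{n+1} = q_n + h·q'.
0.000000: (-0.510000, 1.780000); f=(3.260396, 0.907800) → (0.435515, 2.043262)
0.290000: (0.435515, 2.043262); f=(5.403669, -0.889871) → (2.002579, 1.785199)
(p(0.58), q(0.58)) ≈ (2.0026, 1.7852)

2.0026, 1.7852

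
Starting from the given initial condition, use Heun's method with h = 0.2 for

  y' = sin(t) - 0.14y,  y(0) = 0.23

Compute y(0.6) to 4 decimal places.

Heun: k1 = f(t_n, y_n); k2 = f(t_n + h, y_n + h·k1); y_{n+1} = y_n + (h/2)·(k1 + k2).
t=0.000000, y=0.230000:
  k1 = f(0.000000, 0.230000) = -0.032200
  k2 = f(0.200000, 0.223560) = 0.167371
  y ← 0.230000 + (0.2/2)·(-0.032200 + 0.167371) = 0.243517
t=0.200000, y=0.243517:
  k1 = f(0.200000, 0.243517) = 0.164577
  k2 = f(0.400000, 0.276432) = 0.350718
  y ← 0.243517 + (0.2/2)·(0.164577 + 0.350718) = 0.295047
t=0.400000, y=0.295047:
  k1 = f(0.400000, 0.295047) = 0.348112
  k2 = f(0.600000, 0.364669) = 0.513589
  y ← 0.295047 + (0.2/2)·(0.348112 + 0.513589) = 0.381217
y(0.6) ≈ 0.3812

0.3812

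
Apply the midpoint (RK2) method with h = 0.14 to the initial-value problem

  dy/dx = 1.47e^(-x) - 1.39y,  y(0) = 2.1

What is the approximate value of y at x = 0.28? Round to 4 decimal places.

Midpoint: k1 = f(x_n, y_n); k2 = f(x_n + h/2, y_n + (h/2)·k1); y_{n+1} = y_n + h·k2.
x=0.000000, y=2.100000:
  k1 = f(0.000000, 2.100000) = -1.449000
  k2 = f(0.070000, 1.998570) = -1.407393
  y ← 2.100000 + 0.14·(-1.407393) = 1.902965
x=0.140000, y=1.902965:
  k1 = f(0.140000, 1.902965) = -1.367165
  k2 = f(0.210000, 1.807263) = -1.320537
  y ← 1.902965 + 0.14·(-1.320537) = 1.718090
y(0.28) ≈ 1.7181

1.7181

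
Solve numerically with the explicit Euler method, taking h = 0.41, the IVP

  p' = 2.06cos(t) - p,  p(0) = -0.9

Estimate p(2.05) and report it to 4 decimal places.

0.5058

Euler: p_{n+1} = p_n + h·f(t_n, p_n).
t=0.000000, p=-0.900000: f=2.960000 → p ← -0.900000 + 0.41·2.960000 = 0.313600
t=0.410000, p=0.313600: f=1.575669 → p ← 0.313600 + 0.41·1.575669 = 0.959624
t=0.820000, p=0.959624: f=0.445751 → p ← 0.959624 + 0.41·0.445751 = 1.142382
t=1.230000, p=1.142382: f=-0.453853 → p ← 1.142382 + 0.41·(-0.453853) = 0.956303
t=1.640000, p=0.956303: f=-1.098749 → p ← 0.956303 + 0.41·(-1.098749) = 0.505816
p(2.05) ≈ 0.5058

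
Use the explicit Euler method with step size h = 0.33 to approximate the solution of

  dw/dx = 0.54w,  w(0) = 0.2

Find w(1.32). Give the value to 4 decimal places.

0.3854

Euler: w_{n+1} = w_n + h·f(x_n, w_n).
x=0.000000, w=0.200000: f=0.108000 → w ← 0.200000 + 0.33·0.108000 = 0.235640
x=0.330000, w=0.235640: f=0.127246 → w ← 0.235640 + 0.33·0.127246 = 0.277631
x=0.660000, w=0.277631: f=0.149921 → w ← 0.277631 + 0.33·0.149921 = 0.327105
x=0.990000, w=0.327105: f=0.176637 → w ← 0.327105 + 0.33·0.176637 = 0.385395
w(1.32) ≈ 0.3854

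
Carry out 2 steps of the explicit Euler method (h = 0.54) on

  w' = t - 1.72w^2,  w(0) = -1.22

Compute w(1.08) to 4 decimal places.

Euler: w_{n+1} = w_n + h·f(t_n, w_n).
t=0.000000, w=-1.220000: f=-2.560048 → w ← -1.220000 + 0.54·(-2.560048) = -2.602426
t=0.540000, w=-2.602426: f=-11.108908 → w ← -2.602426 + 0.54·(-11.108908) = -8.601236
w(1.08) ≈ -8.6012

-8.6012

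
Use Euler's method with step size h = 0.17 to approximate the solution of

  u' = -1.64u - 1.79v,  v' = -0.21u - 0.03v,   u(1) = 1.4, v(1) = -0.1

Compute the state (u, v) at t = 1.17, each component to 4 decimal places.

1.0401, -0.1495

Euler on (u,v): u_{n+1} = u_n + h·u', v_{n+1} = v_n + h·v'.
1.000000: (1.400000, -0.100000); f=(-2.117000, -0.291000) → (1.040110, -0.149470)
(u(1.17), v(1.17)) ≈ (1.0401, -0.1495)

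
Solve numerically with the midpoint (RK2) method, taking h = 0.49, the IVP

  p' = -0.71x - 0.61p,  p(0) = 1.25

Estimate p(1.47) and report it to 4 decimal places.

-0.0759

Midpoint: k1 = f(x_n, p_n); k2 = f(x_n + h/2, p_n + (h/2)·k1); p_{n+1} = p_n + h·k2.
x=0.000000, p=1.250000:
  k1 = f(0.000000, 1.250000) = -0.762500
  k2 = f(0.245000, 1.063187) = -0.822494
  p ← 1.250000 + 0.49·(-0.822494) = 0.846978
x=0.490000, p=0.846978:
  k1 = f(0.490000, 0.846978) = -0.864556
  k2 = f(0.735000, 0.635161) = -0.909298
  p ← 0.846978 + 0.49·(-0.909298) = 0.401422
x=0.980000, p=0.401422:
  k1 = f(0.980000, 0.401422) = -0.940667
  k2 = f(1.225000, 0.170958) = -0.974034
  p ← 0.401422 + 0.49·(-0.974034) = -0.075855
p(1.47) ≈ -0.0759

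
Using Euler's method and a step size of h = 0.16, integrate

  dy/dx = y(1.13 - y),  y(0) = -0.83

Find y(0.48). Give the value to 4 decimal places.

Euler: y_{n+1} = y_n + h·f(x_n, y_n).
x=0.000000, y=-0.830000: f=-1.626800 → y ← -0.830000 + 0.16·(-1.626800) = -1.090288
x=0.160000, y=-1.090288: f=-2.420753 → y ← -1.090288 + 0.16·(-2.420753) = -1.477609
x=0.320000, y=-1.477609: f=-3.853025 → y ← -1.477609 + 0.16·(-3.853025) = -2.094092
y(0.48) ≈ -2.0941

-2.0941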